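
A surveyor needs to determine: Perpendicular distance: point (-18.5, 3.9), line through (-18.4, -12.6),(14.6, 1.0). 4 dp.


|cross product| = 545.86
|line direction| = sqrt(1273.96) = 35.6926
Distance = 545.86/sqrt(1273.96) = 15.2934

15.2934


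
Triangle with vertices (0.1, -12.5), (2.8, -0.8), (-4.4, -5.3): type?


Side lengths squared: AB^2=144.18, BC^2=72.09, CA^2=72.09
Sorted: [72.09, 72.09, 144.18]
By sides: Isosceles, By angles: Right

Isosceles, Right


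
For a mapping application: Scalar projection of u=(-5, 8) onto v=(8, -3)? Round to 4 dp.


u.v = -64, |v| = sqrt(73) = 8.544
Scalar projection = u.v / |v| = -64 / sqrt(73) = -7.4906

-7.4906


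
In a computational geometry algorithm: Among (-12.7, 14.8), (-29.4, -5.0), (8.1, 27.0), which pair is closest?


d(P0,P1) = 25.9023, d(P0,P2) = 24.1139, d(P1,P2) = 49.2976
Closest: P0 and P2

Closest pair: (-12.7, 14.8) and (8.1, 27.0), distance = 24.1139


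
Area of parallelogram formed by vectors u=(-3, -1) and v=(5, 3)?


|u x v| = |(-3)*3 - (-1)*5|
= |(-9) - (-5)| = 4

4


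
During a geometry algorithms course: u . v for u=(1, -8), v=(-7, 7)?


u . v = u_x*v_x + u_y*v_y = 1*(-7) + (-8)*7
= (-7) + (-56) = -63

-63


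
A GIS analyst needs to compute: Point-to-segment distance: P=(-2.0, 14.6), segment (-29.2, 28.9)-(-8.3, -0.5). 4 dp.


Project P onto AB: t = 0.76 (clamped to [0,1])
Closest point on segment: (-13.3158, 6.5558)
Distance: 13.8837

13.8837


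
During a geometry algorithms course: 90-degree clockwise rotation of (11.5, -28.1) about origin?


90° CW: (x,y) -> (y, -x)
(11.5,-28.1) -> (-28.1, -11.5)

(-28.1, -11.5)


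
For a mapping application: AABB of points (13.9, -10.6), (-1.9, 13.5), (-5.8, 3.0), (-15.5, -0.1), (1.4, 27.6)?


x range: [-15.5, 13.9]
y range: [-10.6, 27.6]
Bounding box: (-15.5,-10.6) to (13.9,27.6)

(-15.5,-10.6) to (13.9,27.6)


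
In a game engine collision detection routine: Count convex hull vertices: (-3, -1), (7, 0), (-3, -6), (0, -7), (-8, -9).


Convex hull vertices (CCW): (-8, -9), (0, -7), (7, 0), (-3, -1)
Count = 4

4


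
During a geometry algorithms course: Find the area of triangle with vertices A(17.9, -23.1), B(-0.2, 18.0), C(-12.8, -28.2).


Area = |x_A(y_B-y_C) + x_B(y_C-y_A) + x_C(y_A-y_B)|/2
= |826.98 + 1.02 + 526.08|/2
= 1354.08/2 = 677.04

677.04


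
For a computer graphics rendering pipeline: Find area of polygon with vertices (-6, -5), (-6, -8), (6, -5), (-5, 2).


Shoelace sum: ((-6)*(-8) - (-6)*(-5)) + ((-6)*(-5) - 6*(-8)) + (6*2 - (-5)*(-5)) + ((-5)*(-5) - (-6)*2)
= 120
Area = |120|/2 = 60

60


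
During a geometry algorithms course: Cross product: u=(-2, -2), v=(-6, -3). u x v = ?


u x v = u_x*v_y - u_y*v_x = (-2)*(-3) - (-2)*(-6)
= 6 - 12 = -6

-6


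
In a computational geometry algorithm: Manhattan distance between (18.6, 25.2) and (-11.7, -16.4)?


|18.6-(-11.7)| + |25.2-(-16.4)| = 30.3 + 41.6 = 71.9

71.9


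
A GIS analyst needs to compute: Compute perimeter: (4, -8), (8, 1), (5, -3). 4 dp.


Sides: (4, -8)->(8, 1): sqrt(97) = 9.848858, (8, 1)->(5, -3): sqrt(25) = 5, (5, -3)->(4, -8): sqrt(26) = 5.09902
Sum = 19.947878
Perimeter = 19.9479

19.9479


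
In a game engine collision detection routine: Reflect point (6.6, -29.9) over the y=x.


Reflection over y=x: (x,y) -> (y,x)
(6.6, -29.9) -> (-29.9, 6.6)

(-29.9, 6.6)


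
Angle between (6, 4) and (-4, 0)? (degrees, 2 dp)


u.v = -24, |u| = sqrt(52) = 7.2111, |v| = sqrt(16) = 4
cos(theta) = u.v/(|u||v|) = -24/sqrt(832) = -0.83205
theta = acos(-0.83205) = 146.31 degrees

146.31 degrees


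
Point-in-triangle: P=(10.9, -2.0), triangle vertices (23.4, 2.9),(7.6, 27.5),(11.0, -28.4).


Cross products: AB x AP = 384.92, BC x BP = 84.17, CA x CP = 330.49
All same sign? yes

Yes, inside


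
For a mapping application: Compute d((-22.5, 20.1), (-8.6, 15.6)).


dx=13.9, dy=-4.5
d^2 = 13.9^2 + (-4.5)^2 = 213.46
d = sqrt(213.46) = 14.6103

14.6103


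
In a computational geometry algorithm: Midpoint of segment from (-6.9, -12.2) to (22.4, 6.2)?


M = (((-6.9)+22.4)/2, ((-12.2)+6.2)/2)
= (7.75, -3)

(7.75, -3)


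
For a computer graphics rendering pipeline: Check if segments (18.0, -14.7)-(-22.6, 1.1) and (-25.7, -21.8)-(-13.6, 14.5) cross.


Cross products: d1=-1500.4, d2=164.56, d3=978.72, d4=-686.24
d1*d2 < 0 and d3*d4 < 0? yes

Yes, they intersect


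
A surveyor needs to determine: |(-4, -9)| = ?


|u| = sqrt((-4)^2 + (-9)^2) = sqrt(97) = 9.8489

9.8489


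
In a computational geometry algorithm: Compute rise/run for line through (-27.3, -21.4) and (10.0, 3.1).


slope = (y2-y1)/(x2-x1) = (3.1-(-21.4))/(10-(-27.3)) = 24.5/37.3 = 0.6568

0.6568


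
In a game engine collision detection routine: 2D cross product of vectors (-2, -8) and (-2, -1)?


u x v = u_x*v_y - u_y*v_x = (-2)*(-1) - (-8)*(-2)
= 2 - 16 = -14

-14


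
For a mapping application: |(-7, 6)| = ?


|u| = sqrt((-7)^2 + 6^2) = sqrt(85) = 9.2195

9.2195


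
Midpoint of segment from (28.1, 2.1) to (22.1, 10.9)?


M = ((28.1+22.1)/2, (2.1+10.9)/2)
= (25.1, 6.5)

(25.1, 6.5)


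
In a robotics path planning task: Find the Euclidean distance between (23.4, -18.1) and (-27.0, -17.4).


dx=-50.4, dy=0.7
d^2 = (-50.4)^2 + 0.7^2 = 2540.65
d = sqrt(2540.65) = 50.4049

50.4049


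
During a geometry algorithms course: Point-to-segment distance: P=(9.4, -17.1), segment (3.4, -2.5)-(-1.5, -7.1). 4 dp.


Project P onto AB: t = 0.836 (clamped to [0,1])
Closest point on segment: (-0.6962, -6.3454)
Distance: 14.7511

14.7511


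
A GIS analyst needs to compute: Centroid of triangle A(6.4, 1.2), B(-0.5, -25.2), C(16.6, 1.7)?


Centroid = ((x_A+x_B+x_C)/3, (y_A+y_B+y_C)/3)
= ((6.4+(-0.5)+16.6)/3, (1.2+(-25.2)+1.7)/3)
= (7.5, -7.4333)

(7.5, -7.4333)


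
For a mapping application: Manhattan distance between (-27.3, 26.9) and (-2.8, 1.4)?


|(-27.3)-(-2.8)| + |26.9-1.4| = 24.5 + 25.5 = 50

50


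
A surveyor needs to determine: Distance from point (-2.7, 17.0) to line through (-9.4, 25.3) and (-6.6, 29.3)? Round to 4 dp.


|cross product| = 50.04
|line direction| = sqrt(23.84) = 4.8826
Distance = 50.04/sqrt(23.84) = 10.2486

10.2486


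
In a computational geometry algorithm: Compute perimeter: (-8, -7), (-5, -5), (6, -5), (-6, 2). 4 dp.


Sides: (-8, -7)->(-5, -5): sqrt(13) = 3.605551, (-5, -5)->(6, -5): sqrt(121) = 11, (6, -5)->(-6, 2): sqrt(193) = 13.892444, (-6, 2)->(-8, -7): sqrt(85) = 9.219544
Sum = 37.717539
Perimeter = 37.7175

37.7175


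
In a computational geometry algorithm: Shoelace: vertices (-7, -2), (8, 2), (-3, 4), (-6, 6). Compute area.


Shoelace sum: ((-7)*2 - 8*(-2)) + (8*4 - (-3)*2) + ((-3)*6 - (-6)*4) + ((-6)*(-2) - (-7)*6)
= 100
Area = |100|/2 = 50

50


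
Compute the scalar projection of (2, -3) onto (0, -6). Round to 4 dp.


u.v = 18, |v| = sqrt(36) = 6
Scalar projection = u.v / |v| = 18 / sqrt(36) = 3

3


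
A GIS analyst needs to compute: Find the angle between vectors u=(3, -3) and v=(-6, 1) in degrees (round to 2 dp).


u.v = -21, |u| = sqrt(18) = 4.2426, |v| = sqrt(37) = 6.0828
cos(theta) = u.v/(|u||v|) = -21/sqrt(666) = -0.813733
theta = acos(-0.813733) = 144.46 degrees

144.46 degrees


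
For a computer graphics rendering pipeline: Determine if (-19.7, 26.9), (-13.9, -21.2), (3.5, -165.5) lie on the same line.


Cross product: ((-13.9)-(-19.7))*((-165.5)-26.9) - ((-21.2)-26.9)*(3.5-(-19.7))
= 0

Yes, collinear


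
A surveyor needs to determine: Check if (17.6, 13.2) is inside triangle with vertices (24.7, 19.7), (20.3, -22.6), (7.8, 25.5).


Cross products: AB x AP = -271.73, BC x BP = -317.63, CA x CP = -151.03
All same sign? yes

Yes, inside


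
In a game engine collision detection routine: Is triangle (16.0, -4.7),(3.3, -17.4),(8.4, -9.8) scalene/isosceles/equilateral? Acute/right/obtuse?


Side lengths squared: AB^2=322.58, BC^2=83.77, CA^2=83.77
Sorted: [83.77, 83.77, 322.58]
By sides: Isosceles, By angles: Obtuse

Isosceles, Obtuse


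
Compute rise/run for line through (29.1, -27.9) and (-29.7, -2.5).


slope = (y2-y1)/(x2-x1) = ((-2.5)-(-27.9))/((-29.7)-29.1) = 25.4/(-58.8) = -0.432

-0.432


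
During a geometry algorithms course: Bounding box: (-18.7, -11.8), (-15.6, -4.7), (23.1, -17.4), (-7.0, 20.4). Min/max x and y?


x range: [-18.7, 23.1]
y range: [-17.4, 20.4]
Bounding box: (-18.7,-17.4) to (23.1,20.4)

(-18.7,-17.4) to (23.1,20.4)


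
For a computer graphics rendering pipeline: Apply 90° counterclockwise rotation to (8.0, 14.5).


90° CCW: (x,y) -> (-y, x)
(8,14.5) -> (-14.5, 8)

(-14.5, 8)


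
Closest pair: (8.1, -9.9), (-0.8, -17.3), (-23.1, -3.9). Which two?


d(P0,P1) = 11.5745, d(P0,P2) = 31.7717, d(P1,P2) = 26.0163
Closest: P0 and P1

Closest pair: (8.1, -9.9) and (-0.8, -17.3), distance = 11.5745


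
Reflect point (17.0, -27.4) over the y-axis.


Reflection over y-axis: (x,y) -> (-x,y)
(17, -27.4) -> (-17, -27.4)

(-17, -27.4)


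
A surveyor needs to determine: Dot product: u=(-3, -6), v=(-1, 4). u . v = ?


u . v = u_x*v_x + u_y*v_y = (-3)*(-1) + (-6)*4
= 3 + (-24) = -21

-21


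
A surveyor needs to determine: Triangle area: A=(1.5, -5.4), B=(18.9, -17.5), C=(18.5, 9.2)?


Area = |x_A(y_B-y_C) + x_B(y_C-y_A) + x_C(y_A-y_B)|/2
= |(-40.05) + 275.94 + 223.85|/2
= 459.74/2 = 229.87

229.87


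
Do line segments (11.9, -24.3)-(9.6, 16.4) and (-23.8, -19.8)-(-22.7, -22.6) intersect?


Cross products: d1=95.01, d2=133.34, d3=1442.64, d4=1404.31
d1*d2 < 0 and d3*d4 < 0? no

No, they don't intersect


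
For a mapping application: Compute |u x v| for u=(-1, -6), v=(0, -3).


|u x v| = |(-1)*(-3) - (-6)*0|
= |3 - 0| = 3

3


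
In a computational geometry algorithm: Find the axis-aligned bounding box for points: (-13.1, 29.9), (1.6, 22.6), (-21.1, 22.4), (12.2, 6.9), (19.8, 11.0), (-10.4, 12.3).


x range: [-21.1, 19.8]
y range: [6.9, 29.9]
Bounding box: (-21.1,6.9) to (19.8,29.9)

(-21.1,6.9) to (19.8,29.9)


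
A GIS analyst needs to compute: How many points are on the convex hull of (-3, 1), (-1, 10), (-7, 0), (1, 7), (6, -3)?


Convex hull vertices (CCW): (-7, 0), (6, -3), (1, 7), (-1, 10)
Count = 4

4


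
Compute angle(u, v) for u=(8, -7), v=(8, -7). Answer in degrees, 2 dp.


u.v = 113, |u| = sqrt(113) = 10.6301, |v| = sqrt(113) = 10.6301
cos(theta) = u.v/(|u||v|) = 113/sqrt(12769) = 1
theta = acos(1) = 0 degrees

0 degrees


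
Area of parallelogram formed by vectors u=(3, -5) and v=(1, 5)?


|u x v| = |3*5 - (-5)*1|
= |15 - (-5)| = 20

20


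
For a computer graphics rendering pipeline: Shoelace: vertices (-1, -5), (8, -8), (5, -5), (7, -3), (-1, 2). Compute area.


Shoelace sum: ((-1)*(-8) - 8*(-5)) + (8*(-5) - 5*(-8)) + (5*(-3) - 7*(-5)) + (7*2 - (-1)*(-3)) + ((-1)*(-5) - (-1)*2)
= 86
Area = |86|/2 = 43

43


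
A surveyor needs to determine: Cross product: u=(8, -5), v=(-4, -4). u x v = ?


u x v = u_x*v_y - u_y*v_x = 8*(-4) - (-5)*(-4)
= (-32) - 20 = -52

-52


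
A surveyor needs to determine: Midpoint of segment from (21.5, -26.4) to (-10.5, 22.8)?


M = ((21.5+(-10.5))/2, ((-26.4)+22.8)/2)
= (5.5, -1.8)

(5.5, -1.8)


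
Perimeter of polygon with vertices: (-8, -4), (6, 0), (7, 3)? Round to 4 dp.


Sides: (-8, -4)->(6, 0): sqrt(212) = 14.56022, (6, 0)->(7, 3): sqrt(10) = 3.162278, (7, 3)->(-8, -4): sqrt(274) = 16.552945
Sum = 34.275443
Perimeter = 34.2754

34.2754


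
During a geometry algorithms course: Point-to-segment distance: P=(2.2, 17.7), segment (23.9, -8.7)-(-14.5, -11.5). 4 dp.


Project P onto AB: t = 0.5123 (clamped to [0,1])
Closest point on segment: (4.2296, -10.1343)
Distance: 27.9082

27.9082


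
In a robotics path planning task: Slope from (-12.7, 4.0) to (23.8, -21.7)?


slope = (y2-y1)/(x2-x1) = ((-21.7)-4)/(23.8-(-12.7)) = (-25.7)/36.5 = -0.7041

-0.7041


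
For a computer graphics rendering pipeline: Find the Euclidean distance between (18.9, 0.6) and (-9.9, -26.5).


dx=-28.8, dy=-27.1
d^2 = (-28.8)^2 + (-27.1)^2 = 1563.85
d = sqrt(1563.85) = 39.5455

39.5455


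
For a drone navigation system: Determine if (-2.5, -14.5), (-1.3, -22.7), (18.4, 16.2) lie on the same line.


Cross product: ((-1.3)-(-2.5))*(16.2-(-14.5)) - ((-22.7)-(-14.5))*(18.4-(-2.5))
= 208.22

No, not collinear


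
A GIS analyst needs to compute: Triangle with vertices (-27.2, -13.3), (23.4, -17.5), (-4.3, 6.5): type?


Side lengths squared: AB^2=2578, BC^2=1343.29, CA^2=916.45
Sorted: [916.45, 1343.29, 2578]
By sides: Scalene, By angles: Obtuse

Scalene, Obtuse


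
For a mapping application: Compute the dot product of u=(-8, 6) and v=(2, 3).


u . v = u_x*v_x + u_y*v_y = (-8)*2 + 6*3
= (-16) + 18 = 2

2


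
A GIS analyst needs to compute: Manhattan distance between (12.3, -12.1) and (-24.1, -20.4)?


|12.3-(-24.1)| + |(-12.1)-(-20.4)| = 36.4 + 8.3 = 44.7

44.7


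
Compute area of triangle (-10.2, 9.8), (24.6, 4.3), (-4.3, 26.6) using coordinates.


Area = |x_A(y_B-y_C) + x_B(y_C-y_A) + x_C(y_A-y_B)|/2
= |227.46 + 413.28 + (-23.65)|/2
= 617.09/2 = 308.545

308.545


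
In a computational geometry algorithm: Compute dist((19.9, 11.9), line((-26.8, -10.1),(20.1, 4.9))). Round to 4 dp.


|cross product| = 331.3
|line direction| = sqrt(2424.61) = 49.2403
Distance = 331.3/sqrt(2424.61) = 6.7282

6.7282


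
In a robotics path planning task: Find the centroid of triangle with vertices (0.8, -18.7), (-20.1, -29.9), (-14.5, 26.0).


Centroid = ((x_A+x_B+x_C)/3, (y_A+y_B+y_C)/3)
= ((0.8+(-20.1)+(-14.5))/3, ((-18.7)+(-29.9)+26)/3)
= (-11.2667, -7.5333)

(-11.2667, -7.5333)


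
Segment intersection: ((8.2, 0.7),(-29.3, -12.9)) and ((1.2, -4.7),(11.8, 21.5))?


Cross products: d1=-126.16, d2=712.18, d3=107.3, d4=-731.04
d1*d2 < 0 and d3*d4 < 0? yes

Yes, they intersect


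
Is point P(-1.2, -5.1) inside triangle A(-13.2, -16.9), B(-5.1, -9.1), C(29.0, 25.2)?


Cross products: AB x AP = 1.98, BC x BP = 2.63, CA x CP = 7.24
All same sign? yes

Yes, inside


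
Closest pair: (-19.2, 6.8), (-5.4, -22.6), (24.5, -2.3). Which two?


d(P0,P1) = 32.4777, d(P0,P2) = 44.6374, d(P1,P2) = 36.14
Closest: P0 and P1

Closest pair: (-19.2, 6.8) and (-5.4, -22.6), distance = 32.4777


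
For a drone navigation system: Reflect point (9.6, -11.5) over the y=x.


Reflection over y=x: (x,y) -> (y,x)
(9.6, -11.5) -> (-11.5, 9.6)

(-11.5, 9.6)


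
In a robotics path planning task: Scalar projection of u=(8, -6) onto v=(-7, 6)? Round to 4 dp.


u.v = -92, |v| = sqrt(85) = 9.2195
Scalar projection = u.v / |v| = -92 / sqrt(85) = -9.9788

-9.9788


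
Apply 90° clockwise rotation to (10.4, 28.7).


90° CW: (x,y) -> (y, -x)
(10.4,28.7) -> (28.7, -10.4)

(28.7, -10.4)


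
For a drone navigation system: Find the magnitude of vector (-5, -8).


|u| = sqrt((-5)^2 + (-8)^2) = sqrt(89) = 9.434

9.434


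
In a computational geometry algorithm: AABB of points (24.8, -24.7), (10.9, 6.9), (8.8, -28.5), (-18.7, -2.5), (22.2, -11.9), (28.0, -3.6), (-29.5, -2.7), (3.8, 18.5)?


x range: [-29.5, 28]
y range: [-28.5, 18.5]
Bounding box: (-29.5,-28.5) to (28,18.5)

(-29.5,-28.5) to (28,18.5)


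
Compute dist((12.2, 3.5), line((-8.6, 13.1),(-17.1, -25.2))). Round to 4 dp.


|cross product| = 878.24
|line direction| = sqrt(1539.14) = 39.2319
Distance = 878.24/sqrt(1539.14) = 22.3859

22.3859


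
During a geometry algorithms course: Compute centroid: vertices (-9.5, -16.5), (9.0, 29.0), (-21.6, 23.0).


Centroid = ((x_A+x_B+x_C)/3, (y_A+y_B+y_C)/3)
= (((-9.5)+9+(-21.6))/3, ((-16.5)+29+23)/3)
= (-7.3667, 11.8333)

(-7.3667, 11.8333)


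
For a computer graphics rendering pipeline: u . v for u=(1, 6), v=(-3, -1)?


u . v = u_x*v_x + u_y*v_y = 1*(-3) + 6*(-1)
= (-3) + (-6) = -9

-9


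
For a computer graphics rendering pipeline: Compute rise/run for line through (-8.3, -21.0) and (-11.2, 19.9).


slope = (y2-y1)/(x2-x1) = (19.9-(-21))/((-11.2)-(-8.3)) = 40.9/(-2.9) = -14.1034

-14.1034


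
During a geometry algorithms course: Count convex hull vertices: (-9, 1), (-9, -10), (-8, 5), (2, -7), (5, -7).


Convex hull vertices (CCW): (-9, -10), (5, -7), (-8, 5), (-9, 1)
Count = 4

4


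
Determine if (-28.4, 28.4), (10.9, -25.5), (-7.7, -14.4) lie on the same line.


Cross product: (10.9-(-28.4))*((-14.4)-28.4) - ((-25.5)-28.4)*((-7.7)-(-28.4))
= -566.31

No, not collinear


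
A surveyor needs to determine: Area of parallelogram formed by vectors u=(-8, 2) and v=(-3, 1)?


|u x v| = |(-8)*1 - 2*(-3)|
= |(-8) - (-6)| = 2

2


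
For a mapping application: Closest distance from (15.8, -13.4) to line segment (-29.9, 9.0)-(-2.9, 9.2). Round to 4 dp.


Project P onto AB: t = 1 (clamped to [0,1])
Closest point on segment: (-2.9, 9.2)
Distance: 29.3334

29.3334


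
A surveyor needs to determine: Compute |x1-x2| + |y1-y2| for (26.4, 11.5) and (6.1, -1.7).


|26.4-6.1| + |11.5-(-1.7)| = 20.3 + 13.2 = 33.5

33.5


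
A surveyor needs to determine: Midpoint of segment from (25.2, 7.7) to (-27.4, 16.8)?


M = ((25.2+(-27.4))/2, (7.7+16.8)/2)
= (-1.1, 12.25)

(-1.1, 12.25)


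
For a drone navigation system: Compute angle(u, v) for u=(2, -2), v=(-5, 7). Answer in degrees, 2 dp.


u.v = -24, |u| = sqrt(8) = 2.8284, |v| = sqrt(74) = 8.6023
cos(theta) = u.v/(|u||v|) = -24/sqrt(592) = -0.986394
theta = acos(-0.986394) = 170.54 degrees

170.54 degrees


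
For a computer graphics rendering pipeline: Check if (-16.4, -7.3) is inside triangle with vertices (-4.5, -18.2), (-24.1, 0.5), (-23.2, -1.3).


Cross products: AB x AP = 8.89, BC x BP = 6.84, CA x CP = 2.72
All same sign? yes

Yes, inside


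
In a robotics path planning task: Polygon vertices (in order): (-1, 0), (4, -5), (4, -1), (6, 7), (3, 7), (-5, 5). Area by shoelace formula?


Shoelace sum: ((-1)*(-5) - 4*0) + (4*(-1) - 4*(-5)) + (4*7 - 6*(-1)) + (6*7 - 3*7) + (3*5 - (-5)*7) + ((-5)*0 - (-1)*5)
= 131
Area = |131|/2 = 65.5

65.5


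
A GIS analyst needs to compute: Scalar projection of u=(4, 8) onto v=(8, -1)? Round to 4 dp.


u.v = 24, |v| = sqrt(65) = 8.0623
Scalar projection = u.v / |v| = 24 / sqrt(65) = 2.9768

2.9768


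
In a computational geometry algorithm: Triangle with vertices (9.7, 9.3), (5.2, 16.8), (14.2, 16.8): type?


Side lengths squared: AB^2=76.5, BC^2=81, CA^2=76.5
Sorted: [76.5, 76.5, 81]
By sides: Isosceles, By angles: Acute

Isosceles, Acute


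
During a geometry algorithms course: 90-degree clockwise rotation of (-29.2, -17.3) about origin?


90° CW: (x,y) -> (y, -x)
(-29.2,-17.3) -> (-17.3, 29.2)

(-17.3, 29.2)


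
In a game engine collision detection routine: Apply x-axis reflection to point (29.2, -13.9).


Reflection over x-axis: (x,y) -> (x,-y)
(29.2, -13.9) -> (29.2, 13.9)

(29.2, 13.9)


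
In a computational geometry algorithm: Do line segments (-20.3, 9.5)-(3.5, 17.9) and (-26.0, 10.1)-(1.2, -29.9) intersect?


Cross products: d1=211.68, d2=1392.16, d3=62.16, d4=-1118.32
d1*d2 < 0 and d3*d4 < 0? no

No, they don't intersect


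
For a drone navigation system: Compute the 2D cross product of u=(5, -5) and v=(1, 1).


u x v = u_x*v_y - u_y*v_x = 5*1 - (-5)*1
= 5 - (-5) = 10

10


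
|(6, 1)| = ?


|u| = sqrt(6^2 + 1^2) = sqrt(37) = 6.0828

6.0828


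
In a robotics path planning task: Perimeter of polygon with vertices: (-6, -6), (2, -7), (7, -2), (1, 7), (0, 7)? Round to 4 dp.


Sides: (-6, -6)->(2, -7): sqrt(65) = 8.062258, (2, -7)->(7, -2): sqrt(50) = 7.071068, (7, -2)->(1, 7): sqrt(117) = 10.816654, (1, 7)->(0, 7): sqrt(1) = 1, (0, 7)->(-6, -6): sqrt(205) = 14.317821
Sum = 41.267801
Perimeter = 41.2678

41.2678


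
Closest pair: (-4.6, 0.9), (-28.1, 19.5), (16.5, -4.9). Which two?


d(P0,P1) = 29.9702, d(P0,P2) = 21.8826, d(P1,P2) = 50.8382
Closest: P0 and P2

Closest pair: (-4.6, 0.9) and (16.5, -4.9), distance = 21.8826


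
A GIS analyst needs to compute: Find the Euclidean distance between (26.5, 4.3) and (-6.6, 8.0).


dx=-33.1, dy=3.7
d^2 = (-33.1)^2 + 3.7^2 = 1109.3
d = sqrt(1109.3) = 33.3062

33.3062


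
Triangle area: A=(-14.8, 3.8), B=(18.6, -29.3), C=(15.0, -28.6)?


Area = |x_A(y_B-y_C) + x_B(y_C-y_A) + x_C(y_A-y_B)|/2
= |10.36 + (-602.64) + 496.5|/2
= 95.78/2 = 47.89

47.89


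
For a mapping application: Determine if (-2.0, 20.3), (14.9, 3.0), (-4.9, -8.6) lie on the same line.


Cross product: (14.9-(-2))*((-8.6)-20.3) - (3-20.3)*((-4.9)-(-2))
= -538.58

No, not collinear


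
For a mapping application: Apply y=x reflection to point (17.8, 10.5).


Reflection over y=x: (x,y) -> (y,x)
(17.8, 10.5) -> (10.5, 17.8)

(10.5, 17.8)


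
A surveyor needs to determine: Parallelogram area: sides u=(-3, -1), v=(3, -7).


|u x v| = |(-3)*(-7) - (-1)*3|
= |21 - (-3)| = 24

24


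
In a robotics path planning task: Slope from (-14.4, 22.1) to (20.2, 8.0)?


slope = (y2-y1)/(x2-x1) = (8-22.1)/(20.2-(-14.4)) = (-14.1)/34.6 = -0.4075

-0.4075


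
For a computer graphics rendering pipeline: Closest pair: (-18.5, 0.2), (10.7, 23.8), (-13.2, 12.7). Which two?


d(P0,P1) = 37.5446, d(P0,P2) = 13.5772, d(P1,P2) = 26.3519
Closest: P0 and P2

Closest pair: (-18.5, 0.2) and (-13.2, 12.7), distance = 13.5772


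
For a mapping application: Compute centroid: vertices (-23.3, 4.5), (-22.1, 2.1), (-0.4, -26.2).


Centroid = ((x_A+x_B+x_C)/3, (y_A+y_B+y_C)/3)
= (((-23.3)+(-22.1)+(-0.4))/3, (4.5+2.1+(-26.2))/3)
= (-15.2667, -6.5333)

(-15.2667, -6.5333)


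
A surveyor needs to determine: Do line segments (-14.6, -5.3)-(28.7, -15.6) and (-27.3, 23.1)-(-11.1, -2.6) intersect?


Cross products: d1=-133.69, d2=812.26, d3=1098.91, d4=152.96
d1*d2 < 0 and d3*d4 < 0? no

No, they don't intersect


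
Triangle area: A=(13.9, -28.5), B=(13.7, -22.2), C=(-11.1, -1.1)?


Area = |x_A(y_B-y_C) + x_B(y_C-y_A) + x_C(y_A-y_B)|/2
= |(-293.29) + 375.38 + 69.93|/2
= 152.02/2 = 76.01

76.01


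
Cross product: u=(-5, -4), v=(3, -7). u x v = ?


u x v = u_x*v_y - u_y*v_x = (-5)*(-7) - (-4)*3
= 35 - (-12) = 47

47


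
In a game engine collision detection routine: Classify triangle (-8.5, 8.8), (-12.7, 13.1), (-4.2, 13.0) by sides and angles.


Side lengths squared: AB^2=36.13, BC^2=72.26, CA^2=36.13
Sorted: [36.13, 36.13, 72.26]
By sides: Isosceles, By angles: Right

Isosceles, Right


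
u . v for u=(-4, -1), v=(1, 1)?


u . v = u_x*v_x + u_y*v_y = (-4)*1 + (-1)*1
= (-4) + (-1) = -5

-5


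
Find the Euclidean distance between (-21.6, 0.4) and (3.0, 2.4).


dx=24.6, dy=2
d^2 = 24.6^2 + 2^2 = 609.16
d = sqrt(609.16) = 24.6812

24.6812


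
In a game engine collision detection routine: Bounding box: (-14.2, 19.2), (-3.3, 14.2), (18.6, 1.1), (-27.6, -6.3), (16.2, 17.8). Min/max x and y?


x range: [-27.6, 18.6]
y range: [-6.3, 19.2]
Bounding box: (-27.6,-6.3) to (18.6,19.2)

(-27.6,-6.3) to (18.6,19.2)


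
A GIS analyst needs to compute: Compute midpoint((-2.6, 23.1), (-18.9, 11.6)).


M = (((-2.6)+(-18.9))/2, (23.1+11.6)/2)
= (-10.75, 17.35)

(-10.75, 17.35)


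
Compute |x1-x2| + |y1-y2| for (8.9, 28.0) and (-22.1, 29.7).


|8.9-(-22.1)| + |28-29.7| = 31 + 1.7 = 32.7

32.7


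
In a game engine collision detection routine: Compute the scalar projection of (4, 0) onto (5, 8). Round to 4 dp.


u.v = 20, |v| = sqrt(89) = 9.434
Scalar projection = u.v / |v| = 20 / sqrt(89) = 2.12

2.12


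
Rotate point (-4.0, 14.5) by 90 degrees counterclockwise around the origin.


90° CCW: (x,y) -> (-y, x)
(-4,14.5) -> (-14.5, -4)

(-14.5, -4)


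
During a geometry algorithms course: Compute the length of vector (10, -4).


|u| = sqrt(10^2 + (-4)^2) = sqrt(116) = 10.7703

10.7703


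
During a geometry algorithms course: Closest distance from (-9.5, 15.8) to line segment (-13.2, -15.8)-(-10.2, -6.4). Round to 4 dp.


Project P onto AB: t = 1 (clamped to [0,1])
Closest point on segment: (-10.2, -6.4)
Distance: 22.211

22.211


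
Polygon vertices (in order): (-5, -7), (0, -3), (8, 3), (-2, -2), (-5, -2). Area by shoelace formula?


Shoelace sum: ((-5)*(-3) - 0*(-7)) + (0*3 - 8*(-3)) + (8*(-2) - (-2)*3) + ((-2)*(-2) - (-5)*(-2)) + ((-5)*(-7) - (-5)*(-2))
= 48
Area = |48|/2 = 24

24


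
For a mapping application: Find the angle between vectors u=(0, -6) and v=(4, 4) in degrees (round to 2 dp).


u.v = -24, |u| = sqrt(36) = 6, |v| = sqrt(32) = 5.6569
cos(theta) = u.v/(|u||v|) = -24/sqrt(1152) = -0.707107
theta = acos(-0.707107) = 135 degrees

135 degrees


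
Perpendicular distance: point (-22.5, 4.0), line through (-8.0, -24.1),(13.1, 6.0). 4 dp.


|cross product| = 1029.36
|line direction| = sqrt(1351.22) = 36.7589
Distance = 1029.36/sqrt(1351.22) = 28.003

28.003


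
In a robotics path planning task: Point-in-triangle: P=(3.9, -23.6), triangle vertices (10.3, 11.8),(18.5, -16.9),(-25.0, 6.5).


Cross products: AB x AP = -473.96, BC x BP = 633.09, CA x CP = -1215.7
All same sign? no

No, outside


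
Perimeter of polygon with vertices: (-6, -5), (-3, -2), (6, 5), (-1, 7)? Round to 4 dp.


Sides: (-6, -5)->(-3, -2): sqrt(18) = 4.242641, (-3, -2)->(6, 5): sqrt(130) = 11.401754, (6, 5)->(-1, 7): sqrt(53) = 7.28011, (-1, 7)->(-6, -5): sqrt(169) = 13
Sum = 35.924505
Perimeter = 35.9245

35.9245


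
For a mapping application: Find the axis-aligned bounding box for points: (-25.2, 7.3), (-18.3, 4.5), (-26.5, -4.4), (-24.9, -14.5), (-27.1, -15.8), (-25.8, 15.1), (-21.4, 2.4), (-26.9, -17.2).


x range: [-27.1, -18.3]
y range: [-17.2, 15.1]
Bounding box: (-27.1,-17.2) to (-18.3,15.1)

(-27.1,-17.2) to (-18.3,15.1)


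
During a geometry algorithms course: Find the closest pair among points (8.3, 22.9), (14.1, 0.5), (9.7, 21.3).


d(P0,P1) = 23.1387, d(P0,P2) = 2.126, d(P1,P2) = 21.2603
Closest: P0 and P2

Closest pair: (8.3, 22.9) and (9.7, 21.3), distance = 2.126


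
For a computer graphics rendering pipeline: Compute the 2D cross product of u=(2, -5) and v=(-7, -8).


u x v = u_x*v_y - u_y*v_x = 2*(-8) - (-5)*(-7)
= (-16) - 35 = -51

-51


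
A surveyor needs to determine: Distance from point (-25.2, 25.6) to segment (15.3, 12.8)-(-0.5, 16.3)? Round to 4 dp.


Project P onto AB: t = 1 (clamped to [0,1])
Closest point on segment: (-0.5, 16.3)
Distance: 26.3928

26.3928


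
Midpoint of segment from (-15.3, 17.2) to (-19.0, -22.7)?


M = (((-15.3)+(-19))/2, (17.2+(-22.7))/2)
= (-17.15, -2.75)

(-17.15, -2.75)


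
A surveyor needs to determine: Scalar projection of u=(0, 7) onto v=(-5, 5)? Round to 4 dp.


u.v = 35, |v| = sqrt(50) = 7.0711
Scalar projection = u.v / |v| = 35 / sqrt(50) = 4.9497

4.9497


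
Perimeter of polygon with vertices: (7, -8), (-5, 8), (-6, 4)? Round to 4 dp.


Sides: (7, -8)->(-5, 8): sqrt(400) = 20, (-5, 8)->(-6, 4): sqrt(17) = 4.123106, (-6, 4)->(7, -8): sqrt(313) = 17.691806
Sum = 41.814912
Perimeter = 41.8149

41.8149


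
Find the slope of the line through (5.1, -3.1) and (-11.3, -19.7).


slope = (y2-y1)/(x2-x1) = ((-19.7)-(-3.1))/((-11.3)-5.1) = (-16.6)/(-16.4) = 1.0122

1.0122


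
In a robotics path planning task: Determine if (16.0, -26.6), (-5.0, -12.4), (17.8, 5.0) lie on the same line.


Cross product: ((-5)-16)*(5-(-26.6)) - ((-12.4)-(-26.6))*(17.8-16)
= -689.16

No, not collinear


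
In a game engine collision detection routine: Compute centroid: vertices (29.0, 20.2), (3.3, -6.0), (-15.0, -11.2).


Centroid = ((x_A+x_B+x_C)/3, (y_A+y_B+y_C)/3)
= ((29+3.3+(-15))/3, (20.2+(-6)+(-11.2))/3)
= (5.7667, 1)

(5.7667, 1)


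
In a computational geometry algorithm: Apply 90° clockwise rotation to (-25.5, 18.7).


90° CW: (x,y) -> (y, -x)
(-25.5,18.7) -> (18.7, 25.5)

(18.7, 25.5)


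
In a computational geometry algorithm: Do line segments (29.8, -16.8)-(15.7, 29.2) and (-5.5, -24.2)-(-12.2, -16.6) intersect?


Cross products: d1=-317.86, d2=-518.9, d3=1728.14, d4=1929.18
d1*d2 < 0 and d3*d4 < 0? no

No, they don't intersect


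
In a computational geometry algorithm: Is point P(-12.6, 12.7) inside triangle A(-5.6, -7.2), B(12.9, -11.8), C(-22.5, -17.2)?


Cross products: AB x AP = 335.95, BC x BP = -1005, CA x CP = 406.31
All same sign? no

No, outside


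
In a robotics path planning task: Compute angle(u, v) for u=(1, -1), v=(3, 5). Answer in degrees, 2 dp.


u.v = -2, |u| = sqrt(2) = 1.4142, |v| = sqrt(34) = 5.831
cos(theta) = u.v/(|u||v|) = -2/sqrt(68) = -0.242536
theta = acos(-0.242536) = 104.04 degrees

104.04 degrees


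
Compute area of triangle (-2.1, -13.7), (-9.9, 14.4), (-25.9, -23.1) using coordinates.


Area = |x_A(y_B-y_C) + x_B(y_C-y_A) + x_C(y_A-y_B)|/2
= |(-78.75) + 93.06 + 727.79|/2
= 742.1/2 = 371.05

371.05


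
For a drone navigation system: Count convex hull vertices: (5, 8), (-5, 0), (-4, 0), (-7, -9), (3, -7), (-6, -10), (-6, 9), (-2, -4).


Convex hull vertices (CCW): (-7, -9), (-6, -10), (3, -7), (5, 8), (-6, 9)
Count = 5

5


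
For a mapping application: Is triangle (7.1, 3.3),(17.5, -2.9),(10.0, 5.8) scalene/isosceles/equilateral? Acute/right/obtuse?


Side lengths squared: AB^2=146.6, BC^2=131.94, CA^2=14.66
Sorted: [14.66, 131.94, 146.6]
By sides: Scalene, By angles: Right

Scalene, Right


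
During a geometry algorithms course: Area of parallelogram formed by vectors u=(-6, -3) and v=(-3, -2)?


|u x v| = |(-6)*(-2) - (-3)*(-3)|
= |12 - 9| = 3

3


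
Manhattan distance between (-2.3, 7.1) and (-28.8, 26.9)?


|(-2.3)-(-28.8)| + |7.1-26.9| = 26.5 + 19.8 = 46.3

46.3


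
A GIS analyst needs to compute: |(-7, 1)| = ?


|u| = sqrt((-7)^2 + 1^2) = sqrt(50) = 7.0711

7.0711


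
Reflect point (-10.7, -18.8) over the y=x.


Reflection over y=x: (x,y) -> (y,x)
(-10.7, -18.8) -> (-18.8, -10.7)

(-18.8, -10.7)


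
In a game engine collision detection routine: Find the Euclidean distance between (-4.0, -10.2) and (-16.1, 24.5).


dx=-12.1, dy=34.7
d^2 = (-12.1)^2 + 34.7^2 = 1350.5
d = sqrt(1350.5) = 36.7491

36.7491


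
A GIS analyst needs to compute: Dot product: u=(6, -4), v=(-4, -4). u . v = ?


u . v = u_x*v_x + u_y*v_y = 6*(-4) + (-4)*(-4)
= (-24) + 16 = -8

-8


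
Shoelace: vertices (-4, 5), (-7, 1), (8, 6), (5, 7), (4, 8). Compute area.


Shoelace sum: ((-4)*1 - (-7)*5) + ((-7)*6 - 8*1) + (8*7 - 5*6) + (5*8 - 4*7) + (4*5 - (-4)*8)
= 71
Area = |71|/2 = 35.5

35.5


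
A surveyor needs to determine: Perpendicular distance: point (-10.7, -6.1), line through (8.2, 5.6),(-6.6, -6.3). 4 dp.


|cross product| = 51.75
|line direction| = sqrt(360.65) = 18.9908
Distance = 51.75/sqrt(360.65) = 2.725

2.725


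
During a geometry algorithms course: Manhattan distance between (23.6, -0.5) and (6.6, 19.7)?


|23.6-6.6| + |(-0.5)-19.7| = 17 + 20.2 = 37.2

37.2


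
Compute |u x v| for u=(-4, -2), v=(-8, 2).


|u x v| = |(-4)*2 - (-2)*(-8)|
= |(-8) - 16| = 24

24


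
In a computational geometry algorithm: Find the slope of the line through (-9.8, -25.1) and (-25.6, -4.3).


slope = (y2-y1)/(x2-x1) = ((-4.3)-(-25.1))/((-25.6)-(-9.8)) = 20.8/(-15.8) = -1.3165

-1.3165


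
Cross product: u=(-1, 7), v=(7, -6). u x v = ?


u x v = u_x*v_y - u_y*v_x = (-1)*(-6) - 7*7
= 6 - 49 = -43

-43


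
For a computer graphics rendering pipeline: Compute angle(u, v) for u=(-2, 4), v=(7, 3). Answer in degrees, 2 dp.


u.v = -2, |u| = sqrt(20) = 4.4721, |v| = sqrt(58) = 7.6158
cos(theta) = u.v/(|u||v|) = -2/sqrt(1160) = -0.058722
theta = acos(-0.058722) = 93.37 degrees

93.37 degrees


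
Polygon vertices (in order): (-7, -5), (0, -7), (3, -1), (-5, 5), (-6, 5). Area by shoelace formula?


Shoelace sum: ((-7)*(-7) - 0*(-5)) + (0*(-1) - 3*(-7)) + (3*5 - (-5)*(-1)) + ((-5)*5 - (-6)*5) + ((-6)*(-5) - (-7)*5)
= 150
Area = |150|/2 = 75

75


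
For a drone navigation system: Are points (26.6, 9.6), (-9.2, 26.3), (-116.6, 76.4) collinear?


Cross product: ((-9.2)-26.6)*(76.4-9.6) - (26.3-9.6)*((-116.6)-26.6)
= 0

Yes, collinear


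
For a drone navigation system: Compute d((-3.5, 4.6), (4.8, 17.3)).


dx=8.3, dy=12.7
d^2 = 8.3^2 + 12.7^2 = 230.18
d = sqrt(230.18) = 15.1717

15.1717


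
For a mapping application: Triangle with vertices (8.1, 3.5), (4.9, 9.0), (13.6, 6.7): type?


Side lengths squared: AB^2=40.49, BC^2=80.98, CA^2=40.49
Sorted: [40.49, 40.49, 80.98]
By sides: Isosceles, By angles: Right

Isosceles, Right


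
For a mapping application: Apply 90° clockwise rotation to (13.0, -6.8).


90° CW: (x,y) -> (y, -x)
(13,-6.8) -> (-6.8, -13)

(-6.8, -13)


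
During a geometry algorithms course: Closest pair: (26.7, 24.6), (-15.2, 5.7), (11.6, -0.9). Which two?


d(P0,P1) = 45.9654, d(P0,P2) = 29.6355, d(P1,P2) = 27.6007
Closest: P1 and P2

Closest pair: (-15.2, 5.7) and (11.6, -0.9), distance = 27.6007


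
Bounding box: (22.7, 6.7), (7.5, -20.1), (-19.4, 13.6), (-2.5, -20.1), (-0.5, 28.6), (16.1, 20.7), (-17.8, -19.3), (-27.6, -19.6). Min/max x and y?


x range: [-27.6, 22.7]
y range: [-20.1, 28.6]
Bounding box: (-27.6,-20.1) to (22.7,28.6)

(-27.6,-20.1) to (22.7,28.6)


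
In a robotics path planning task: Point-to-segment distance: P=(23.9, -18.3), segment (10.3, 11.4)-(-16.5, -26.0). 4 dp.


Project P onto AB: t = 0.3525 (clamped to [0,1])
Closest point on segment: (0.8523, -1.7845)
Distance: 28.3542

28.3542


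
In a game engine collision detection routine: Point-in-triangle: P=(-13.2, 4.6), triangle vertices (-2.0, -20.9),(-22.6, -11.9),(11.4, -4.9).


Cross products: AB x AP = -424.5, BC x BP = 495.2, CA x CP = -520.9
All same sign? no

No, outside


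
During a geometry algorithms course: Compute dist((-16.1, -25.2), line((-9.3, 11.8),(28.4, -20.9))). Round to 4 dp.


|cross product| = 1617.26
|line direction| = sqrt(2490.58) = 49.9057
Distance = 1617.26/sqrt(2490.58) = 32.4063

32.4063


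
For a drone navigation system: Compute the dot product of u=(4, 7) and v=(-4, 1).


u . v = u_x*v_x + u_y*v_y = 4*(-4) + 7*1
= (-16) + 7 = -9

-9


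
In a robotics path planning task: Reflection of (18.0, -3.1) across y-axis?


Reflection over y-axis: (x,y) -> (-x,y)
(18, -3.1) -> (-18, -3.1)

(-18, -3.1)


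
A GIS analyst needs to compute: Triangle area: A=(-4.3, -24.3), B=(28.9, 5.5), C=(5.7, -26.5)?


Area = |x_A(y_B-y_C) + x_B(y_C-y_A) + x_C(y_A-y_B)|/2
= |(-137.6) + (-63.58) + (-169.86)|/2
= 371.04/2 = 185.52

185.52


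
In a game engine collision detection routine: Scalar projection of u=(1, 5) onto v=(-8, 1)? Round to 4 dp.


u.v = -3, |v| = sqrt(65) = 8.0623
Scalar projection = u.v / |v| = -3 / sqrt(65) = -0.3721

-0.3721


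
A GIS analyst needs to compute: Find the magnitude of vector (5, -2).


|u| = sqrt(5^2 + (-2)^2) = sqrt(29) = 5.3852

5.3852


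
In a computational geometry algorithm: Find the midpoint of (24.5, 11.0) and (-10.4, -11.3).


M = ((24.5+(-10.4))/2, (11+(-11.3))/2)
= (7.05, -0.15)

(7.05, -0.15)


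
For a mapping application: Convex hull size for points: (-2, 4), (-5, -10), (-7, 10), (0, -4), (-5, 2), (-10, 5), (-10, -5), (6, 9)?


Convex hull vertices (CCW): (-10, -5), (-5, -10), (0, -4), (6, 9), (-7, 10), (-10, 5)
Count = 6

6


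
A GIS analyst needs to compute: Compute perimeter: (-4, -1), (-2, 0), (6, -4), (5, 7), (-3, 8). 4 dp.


Sides: (-4, -1)->(-2, 0): sqrt(5) = 2.236068, (-2, 0)->(6, -4): sqrt(80) = 8.944272, (6, -4)->(5, 7): sqrt(122) = 11.045361, (5, 7)->(-3, 8): sqrt(65) = 8.062258, (-3, 8)->(-4, -1): sqrt(82) = 9.055385
Sum = 39.343344
Perimeter = 39.3433

39.3433


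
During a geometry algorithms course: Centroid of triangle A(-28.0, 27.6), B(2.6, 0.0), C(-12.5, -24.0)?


Centroid = ((x_A+x_B+x_C)/3, (y_A+y_B+y_C)/3)
= (((-28)+2.6+(-12.5))/3, (27.6+0+(-24))/3)
= (-12.6333, 1.2)

(-12.6333, 1.2)


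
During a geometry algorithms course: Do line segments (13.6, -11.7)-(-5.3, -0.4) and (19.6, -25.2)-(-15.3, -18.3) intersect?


Cross products: d1=-429.75, d2=-693.71, d3=187.35, d4=451.31
d1*d2 < 0 and d3*d4 < 0? no

No, they don't intersect


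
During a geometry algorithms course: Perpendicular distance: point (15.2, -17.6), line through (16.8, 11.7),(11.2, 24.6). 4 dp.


|cross product| = 184.72
|line direction| = sqrt(197.77) = 14.0631
Distance = 184.72/sqrt(197.77) = 13.1351

13.1351


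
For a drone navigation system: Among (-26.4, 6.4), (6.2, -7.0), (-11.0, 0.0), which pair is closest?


d(P0,P1) = 35.2466, d(P0,P2) = 16.6769, d(P1,P2) = 18.5699
Closest: P0 and P2

Closest pair: (-26.4, 6.4) and (-11.0, 0.0), distance = 16.6769


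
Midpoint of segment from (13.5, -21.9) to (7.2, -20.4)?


M = ((13.5+7.2)/2, ((-21.9)+(-20.4))/2)
= (10.35, -21.15)

(10.35, -21.15)


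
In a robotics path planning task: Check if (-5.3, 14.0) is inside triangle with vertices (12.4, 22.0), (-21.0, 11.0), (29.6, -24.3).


Cross products: AB x AP = 72.5, BC x BP = 706.01, CA x CP = 957.11
All same sign? yes

Yes, inside


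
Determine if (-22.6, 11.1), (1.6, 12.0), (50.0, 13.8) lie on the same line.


Cross product: (1.6-(-22.6))*(13.8-11.1) - (12-11.1)*(50-(-22.6))
= 0

Yes, collinear


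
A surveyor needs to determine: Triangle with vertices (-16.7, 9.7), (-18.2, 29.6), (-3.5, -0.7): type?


Side lengths squared: AB^2=398.26, BC^2=1134.18, CA^2=282.4
Sorted: [282.4, 398.26, 1134.18]
By sides: Scalene, By angles: Obtuse

Scalene, Obtuse


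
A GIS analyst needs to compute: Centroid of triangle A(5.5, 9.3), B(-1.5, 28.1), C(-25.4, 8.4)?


Centroid = ((x_A+x_B+x_C)/3, (y_A+y_B+y_C)/3)
= ((5.5+(-1.5)+(-25.4))/3, (9.3+28.1+8.4)/3)
= (-7.1333, 15.2667)

(-7.1333, 15.2667)


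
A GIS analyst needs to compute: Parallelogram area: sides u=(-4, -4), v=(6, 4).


|u x v| = |(-4)*4 - (-4)*6|
= |(-16) - (-24)| = 8

8


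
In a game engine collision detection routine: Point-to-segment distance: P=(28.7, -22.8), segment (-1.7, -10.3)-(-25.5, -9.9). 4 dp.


Project P onto AB: t = 0 (clamped to [0,1])
Closest point on segment: (-1.7, -10.3)
Distance: 32.8696

32.8696


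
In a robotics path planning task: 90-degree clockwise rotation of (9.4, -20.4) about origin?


90° CW: (x,y) -> (y, -x)
(9.4,-20.4) -> (-20.4, -9.4)

(-20.4, -9.4)


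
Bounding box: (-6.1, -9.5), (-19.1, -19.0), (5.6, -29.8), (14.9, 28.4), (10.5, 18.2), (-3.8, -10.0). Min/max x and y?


x range: [-19.1, 14.9]
y range: [-29.8, 28.4]
Bounding box: (-19.1,-29.8) to (14.9,28.4)

(-19.1,-29.8) to (14.9,28.4)


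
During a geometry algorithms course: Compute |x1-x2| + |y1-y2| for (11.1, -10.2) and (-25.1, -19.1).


|11.1-(-25.1)| + |(-10.2)-(-19.1)| = 36.2 + 8.9 = 45.1

45.1


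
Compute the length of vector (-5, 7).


|u| = sqrt((-5)^2 + 7^2) = sqrt(74) = 8.6023

8.6023


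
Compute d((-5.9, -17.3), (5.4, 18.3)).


dx=11.3, dy=35.6
d^2 = 11.3^2 + 35.6^2 = 1395.05
d = sqrt(1395.05) = 37.3504

37.3504


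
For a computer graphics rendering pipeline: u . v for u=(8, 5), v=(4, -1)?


u . v = u_x*v_x + u_y*v_y = 8*4 + 5*(-1)
= 32 + (-5) = 27

27


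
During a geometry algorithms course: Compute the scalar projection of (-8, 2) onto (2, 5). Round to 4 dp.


u.v = -6, |v| = sqrt(29) = 5.3852
Scalar projection = u.v / |v| = -6 / sqrt(29) = -1.1142

-1.1142


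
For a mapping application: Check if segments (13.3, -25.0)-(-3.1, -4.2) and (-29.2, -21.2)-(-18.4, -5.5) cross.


Cross products: d1=-708.29, d2=-226.17, d3=821.68, d4=339.56
d1*d2 < 0 and d3*d4 < 0? no

No, they don't intersect


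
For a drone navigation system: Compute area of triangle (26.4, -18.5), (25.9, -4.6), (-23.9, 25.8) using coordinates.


Area = |x_A(y_B-y_C) + x_B(y_C-y_A) + x_C(y_A-y_B)|/2
= |(-802.56) + 1147.37 + 332.21|/2
= 677.02/2 = 338.51

338.51
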